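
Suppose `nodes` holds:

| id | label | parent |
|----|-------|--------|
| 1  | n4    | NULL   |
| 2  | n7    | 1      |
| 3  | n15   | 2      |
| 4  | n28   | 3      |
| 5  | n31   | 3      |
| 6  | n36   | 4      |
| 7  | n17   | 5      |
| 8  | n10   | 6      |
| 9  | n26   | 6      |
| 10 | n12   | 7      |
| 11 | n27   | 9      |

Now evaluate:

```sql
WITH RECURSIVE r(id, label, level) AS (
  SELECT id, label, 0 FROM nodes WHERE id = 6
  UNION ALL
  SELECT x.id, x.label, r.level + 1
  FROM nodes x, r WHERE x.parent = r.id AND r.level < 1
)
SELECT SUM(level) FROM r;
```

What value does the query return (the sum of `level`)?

2

Base: id=6 (n36) at level 0.
Iteration 1: rows with parent in {6} -> n10 (id 8, level 1), n26 (id 9, level 1).
Iteration 2: level < 1 fails for all current rows; recursion stops.
SUM(level) = 0 + 1 + 1 = 2.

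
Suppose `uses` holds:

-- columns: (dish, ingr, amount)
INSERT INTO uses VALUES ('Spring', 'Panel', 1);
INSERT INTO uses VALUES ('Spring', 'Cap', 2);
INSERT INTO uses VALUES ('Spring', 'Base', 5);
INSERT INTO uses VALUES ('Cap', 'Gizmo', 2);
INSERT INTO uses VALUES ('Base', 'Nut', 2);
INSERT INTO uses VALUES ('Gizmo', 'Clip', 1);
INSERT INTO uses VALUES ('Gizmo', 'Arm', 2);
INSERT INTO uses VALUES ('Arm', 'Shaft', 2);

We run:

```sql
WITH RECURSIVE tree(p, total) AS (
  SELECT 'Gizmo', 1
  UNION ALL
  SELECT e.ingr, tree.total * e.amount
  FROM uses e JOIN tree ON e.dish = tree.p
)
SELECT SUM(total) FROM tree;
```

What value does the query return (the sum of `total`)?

8

Base: (Gizmo, total=1).
Iteration 1: components of {Gizmo} -> Arm = 1*2 = 2, Clip = 1*1 = 1.
Iteration 2: components of {Arm,Clip} -> Shaft = 2*2 = 4.
Iteration 3: no further components; recursion stops.
SUM(total) = 1 + 1 + 2 + 4 = 8.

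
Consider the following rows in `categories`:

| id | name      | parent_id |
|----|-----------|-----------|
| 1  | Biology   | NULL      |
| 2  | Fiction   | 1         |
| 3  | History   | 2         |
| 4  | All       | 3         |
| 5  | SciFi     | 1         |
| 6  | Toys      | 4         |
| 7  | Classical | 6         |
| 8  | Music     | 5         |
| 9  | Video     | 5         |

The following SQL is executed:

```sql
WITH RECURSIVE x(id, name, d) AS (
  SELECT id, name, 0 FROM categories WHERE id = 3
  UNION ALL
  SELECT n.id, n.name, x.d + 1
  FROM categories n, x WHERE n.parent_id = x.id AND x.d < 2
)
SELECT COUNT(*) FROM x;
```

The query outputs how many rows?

3

Base: id=3 (History) at d 0.
Iteration 1: rows with parent_id in {3} -> All (id 4, d 1).
Iteration 2: rows with parent_id in {4} -> Toys (id 6, d 2).
Iteration 3: d < 2 fails for all current rows; recursion stops.
Total rows emitted: 3.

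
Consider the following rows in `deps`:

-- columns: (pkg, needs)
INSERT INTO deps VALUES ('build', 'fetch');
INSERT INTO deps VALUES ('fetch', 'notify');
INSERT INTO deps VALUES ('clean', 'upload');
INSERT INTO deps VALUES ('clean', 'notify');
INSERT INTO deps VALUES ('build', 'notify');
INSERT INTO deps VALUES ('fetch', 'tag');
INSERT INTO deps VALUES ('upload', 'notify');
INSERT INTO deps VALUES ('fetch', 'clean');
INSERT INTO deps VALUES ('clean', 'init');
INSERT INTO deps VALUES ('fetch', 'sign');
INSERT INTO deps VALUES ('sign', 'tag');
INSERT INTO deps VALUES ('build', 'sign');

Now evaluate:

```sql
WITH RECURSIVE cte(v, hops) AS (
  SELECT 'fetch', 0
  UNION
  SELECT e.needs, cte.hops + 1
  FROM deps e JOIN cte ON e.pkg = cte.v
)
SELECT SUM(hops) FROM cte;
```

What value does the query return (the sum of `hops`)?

15

Base: (fetch, hops=0).
Iteration 1: edges from {fetch} -> (clean, hops=1), (notify, hops=1), (sign, hops=1), (tag, hops=1).
Iteration 2: edges from {clean,notify,sign,tag} -> (init, hops=2), (notify, hops=2), (tag, hops=2), (upload, hops=2).
Iteration 3: edges from {init,notify,tag,upload} -> (notify, hops=3).
Iteration 4: no outgoing edges from {notify}; recursion stops.
SUM(hops) = 0 + 1 + 1 + 1 + 1 + 2 + 2 + 2 + 2 + 3 = 15.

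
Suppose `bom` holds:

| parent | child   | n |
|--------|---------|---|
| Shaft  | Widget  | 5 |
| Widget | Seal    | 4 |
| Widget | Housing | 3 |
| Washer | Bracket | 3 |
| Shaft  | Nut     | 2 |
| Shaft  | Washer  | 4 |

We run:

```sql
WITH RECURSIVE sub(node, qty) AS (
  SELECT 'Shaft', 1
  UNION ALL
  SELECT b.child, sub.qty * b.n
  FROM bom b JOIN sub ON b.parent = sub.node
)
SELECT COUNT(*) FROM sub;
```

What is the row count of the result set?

Base: (Shaft, qty=1).
Iteration 1: components of {Shaft} -> Nut = 1*2 = 2, Washer = 1*4 = 4, Widget = 1*5 = 5.
Iteration 2: components of {Nut,Washer,Widget} -> Bracket = 4*3 = 12, Housing = 5*3 = 15, Seal = 5*4 = 20.
Iteration 3: no further components; recursion stops.
Total rows emitted: 7.

7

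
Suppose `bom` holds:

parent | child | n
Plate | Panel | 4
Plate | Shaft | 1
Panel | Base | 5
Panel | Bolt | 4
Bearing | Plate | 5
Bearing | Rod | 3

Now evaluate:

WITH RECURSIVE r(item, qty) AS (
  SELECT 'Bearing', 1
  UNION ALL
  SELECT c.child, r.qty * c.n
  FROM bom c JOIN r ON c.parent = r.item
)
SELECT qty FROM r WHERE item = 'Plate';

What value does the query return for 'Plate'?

5

Base: (Bearing, qty=1).
Iteration 1: components of {Bearing} -> Plate = 1*5 = 5, Rod = 1*3 = 3.
Iteration 2: components of {Plate,Rod} -> Panel = 5*4 = 20, Shaft = 5*1 = 5.
Iteration 3: components of {Panel,Shaft} -> Base = 20*5 = 100, Bolt = 20*4 = 80.
Iteration 4: no further components; recursion stops.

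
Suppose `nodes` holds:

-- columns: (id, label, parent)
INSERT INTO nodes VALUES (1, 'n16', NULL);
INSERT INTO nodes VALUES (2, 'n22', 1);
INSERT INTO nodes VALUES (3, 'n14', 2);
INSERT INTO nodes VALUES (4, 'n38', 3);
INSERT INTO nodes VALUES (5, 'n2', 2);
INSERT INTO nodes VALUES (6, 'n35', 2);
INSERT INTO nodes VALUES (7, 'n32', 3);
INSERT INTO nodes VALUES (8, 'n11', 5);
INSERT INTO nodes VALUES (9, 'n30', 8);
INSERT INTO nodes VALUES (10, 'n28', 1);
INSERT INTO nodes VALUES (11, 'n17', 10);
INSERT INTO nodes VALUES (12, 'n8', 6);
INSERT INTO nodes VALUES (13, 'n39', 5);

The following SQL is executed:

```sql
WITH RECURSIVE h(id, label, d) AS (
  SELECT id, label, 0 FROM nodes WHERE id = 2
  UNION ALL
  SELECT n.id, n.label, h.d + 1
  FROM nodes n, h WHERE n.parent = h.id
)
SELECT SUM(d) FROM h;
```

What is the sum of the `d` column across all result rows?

Base: id=2 (n22) at d 0.
Iteration 1: rows with parent in {2} -> n14 (id 3, d 1), n2 (id 5, d 1), n35 (id 6, d 1).
Iteration 2: rows with parent in {3,5,6} -> n38 (id 4, d 2), n32 (id 7, d 2), n11 (id 8, d 2), n8 (id 12, d 2), n39 (id 13, d 2).
Iteration 3: rows with parent in {4,7,8,12,13} -> n30 (id 9, d 3).
Iteration 4: no rows with parent in {9}; recursion stops.
SUM(d) = 0 + 1 + 1 + 1 + 2 + 2 + 2 + 2 + 2 + 3 = 16.

16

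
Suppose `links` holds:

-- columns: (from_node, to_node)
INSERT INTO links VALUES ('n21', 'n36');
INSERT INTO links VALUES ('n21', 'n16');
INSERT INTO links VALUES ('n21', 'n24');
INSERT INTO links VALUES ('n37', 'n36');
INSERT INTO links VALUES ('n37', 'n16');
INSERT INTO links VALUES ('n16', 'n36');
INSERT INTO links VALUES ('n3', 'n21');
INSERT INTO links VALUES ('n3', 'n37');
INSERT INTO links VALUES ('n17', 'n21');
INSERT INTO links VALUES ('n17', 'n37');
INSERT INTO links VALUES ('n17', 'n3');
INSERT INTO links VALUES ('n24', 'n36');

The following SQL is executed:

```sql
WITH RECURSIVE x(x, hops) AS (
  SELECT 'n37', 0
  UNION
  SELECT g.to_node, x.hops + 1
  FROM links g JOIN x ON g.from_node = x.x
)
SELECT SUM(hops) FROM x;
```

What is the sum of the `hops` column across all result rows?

Base: (n37, hops=0).
Iteration 1: edges from {n37} -> (n16, hops=1), (n36, hops=1).
Iteration 2: edges from {n16,n36} -> (n36, hops=2).
Iteration 3: no outgoing edges from {n36}; recursion stops.
SUM(hops) = 0 + 1 + 1 + 2 = 4.

4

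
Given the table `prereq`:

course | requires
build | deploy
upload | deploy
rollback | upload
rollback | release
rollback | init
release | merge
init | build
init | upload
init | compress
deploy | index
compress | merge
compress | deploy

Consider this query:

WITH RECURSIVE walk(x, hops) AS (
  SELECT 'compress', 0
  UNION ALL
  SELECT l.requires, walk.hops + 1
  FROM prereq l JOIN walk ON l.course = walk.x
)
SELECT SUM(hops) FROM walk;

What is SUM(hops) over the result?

Base: (compress, hops=0).
Iteration 1: edges from {compress} -> (deploy, hops=1), (merge, hops=1).
Iteration 2: edges from {deploy,merge} -> (index, hops=2).
Iteration 3: no outgoing edges from {index}; recursion stops.
SUM(hops) = 0 + 1 + 1 + 2 = 4.

4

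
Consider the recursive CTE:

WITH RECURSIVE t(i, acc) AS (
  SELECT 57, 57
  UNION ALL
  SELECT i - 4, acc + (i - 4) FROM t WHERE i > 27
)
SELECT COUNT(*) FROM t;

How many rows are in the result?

Base: i=57, acc=57.
Iteration 1: 57 > 27 holds -> i = 57 - 4 = 53, acc = 57 + 53 = 110.
Iteration 2: 53 > 27 holds -> i = 53 - 4 = 49, acc = 110 + 49 = 159.
Iteration 3: 49 > 27 holds -> i = 49 - 4 = 45, acc = 159 + 45 = 204.
Iteration 4: 45 > 27 holds -> i = 45 - 4 = 41, acc = 204 + 41 = 245.
Iteration 5: 41 > 27 holds -> i = 41 - 4 = 37, acc = 245 + 37 = 282.
Iteration 6: 37 > 27 holds -> i = 37 - 4 = 33, acc = 282 + 33 = 315.
Iteration 7: 33 > 27 holds -> i = 33 - 4 = 29, acc = 315 + 29 = 344.
Iteration 8: 29 > 27 holds -> i = 29 - 4 = 25, acc = 344 + 25 = 369.
Iteration 9: 25 > 27 fails; recursion stops.
Total rows emitted: 9.

9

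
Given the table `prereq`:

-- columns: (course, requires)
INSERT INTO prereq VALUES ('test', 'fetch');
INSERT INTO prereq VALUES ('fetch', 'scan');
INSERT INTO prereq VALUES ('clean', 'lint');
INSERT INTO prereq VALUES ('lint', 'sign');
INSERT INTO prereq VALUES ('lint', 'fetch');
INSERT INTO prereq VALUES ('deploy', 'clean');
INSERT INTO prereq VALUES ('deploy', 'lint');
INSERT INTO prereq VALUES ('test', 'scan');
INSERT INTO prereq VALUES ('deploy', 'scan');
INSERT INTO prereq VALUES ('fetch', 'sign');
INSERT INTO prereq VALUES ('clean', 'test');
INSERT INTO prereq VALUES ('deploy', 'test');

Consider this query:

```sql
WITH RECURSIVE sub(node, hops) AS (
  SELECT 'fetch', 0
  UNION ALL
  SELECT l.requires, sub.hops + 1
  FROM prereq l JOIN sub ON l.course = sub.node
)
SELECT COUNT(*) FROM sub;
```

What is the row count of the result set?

Base: (fetch, hops=0).
Iteration 1: edges from {fetch} -> (scan, hops=1), (sign, hops=1).
Iteration 2: no outgoing edges from {scan,sign}; recursion stops.
Total rows emitted: 3.

3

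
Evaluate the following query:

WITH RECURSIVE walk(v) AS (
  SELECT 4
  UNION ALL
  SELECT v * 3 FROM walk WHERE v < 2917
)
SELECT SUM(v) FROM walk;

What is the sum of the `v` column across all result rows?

13120

Base: v=4.
Iteration 1: 4 < 2917 holds -> v = 4 * 3 = 12.
Iteration 2: 12 < 2917 holds -> v = 12 * 3 = 36.
Iteration 3: 36 < 2917 holds -> v = 36 * 3 = 108.
Iteration 4: 108 < 2917 holds -> v = 108 * 3 = 324.
Iteration 5: 324 < 2917 holds -> v = 324 * 3 = 972.
Iteration 6: 972 < 2917 holds -> v = 972 * 3 = 2916.
Iteration 7: 2916 < 2917 holds -> v = 2916 * 3 = 8748.
Iteration 8: 8748 < 2917 fails; recursion stops.
SUM(v) = 4 + 12 + 36 + 108 + 324 + 972 + 2916 + 8748 = 13120.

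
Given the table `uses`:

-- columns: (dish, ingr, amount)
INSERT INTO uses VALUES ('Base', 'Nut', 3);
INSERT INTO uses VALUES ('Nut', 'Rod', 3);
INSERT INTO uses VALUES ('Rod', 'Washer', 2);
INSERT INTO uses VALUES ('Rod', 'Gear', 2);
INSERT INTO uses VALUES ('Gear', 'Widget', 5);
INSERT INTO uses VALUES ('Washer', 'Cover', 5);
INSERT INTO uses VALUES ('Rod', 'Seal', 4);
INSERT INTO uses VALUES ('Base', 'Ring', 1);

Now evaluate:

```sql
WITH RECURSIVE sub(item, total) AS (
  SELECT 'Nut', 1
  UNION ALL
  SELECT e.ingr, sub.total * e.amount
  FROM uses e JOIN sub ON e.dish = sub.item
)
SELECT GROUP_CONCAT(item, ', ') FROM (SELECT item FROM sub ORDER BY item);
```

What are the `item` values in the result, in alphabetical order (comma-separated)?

Cover, Gear, Nut, Rod, Seal, Washer, Widget

Base: (Nut, total=1).
Iteration 1: components of {Nut} -> Rod = 1*3 = 3.
Iteration 2: components of {Rod} -> Gear = 3*2 = 6, Seal = 3*4 = 12, Washer = 3*2 = 6.
Iteration 3: components of {Gear,Seal,Washer} -> Cover = 6*5 = 30, Widget = 6*5 = 30.
Iteration 4: no further components; recursion stops.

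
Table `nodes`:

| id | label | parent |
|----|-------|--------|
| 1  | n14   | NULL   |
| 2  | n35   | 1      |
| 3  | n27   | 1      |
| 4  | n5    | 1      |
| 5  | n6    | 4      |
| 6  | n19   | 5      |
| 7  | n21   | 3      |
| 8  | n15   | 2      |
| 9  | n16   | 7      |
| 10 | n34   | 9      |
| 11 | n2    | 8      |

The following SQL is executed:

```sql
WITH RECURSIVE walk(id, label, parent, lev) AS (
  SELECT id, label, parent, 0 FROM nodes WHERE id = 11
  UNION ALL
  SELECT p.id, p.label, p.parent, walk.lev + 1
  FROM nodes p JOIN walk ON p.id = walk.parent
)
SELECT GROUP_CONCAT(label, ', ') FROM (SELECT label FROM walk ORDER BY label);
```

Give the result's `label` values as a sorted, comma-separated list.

n14, n15, n2, n35

Base: id=11 (n2), parent=8, lev 0.
Iteration 1: join on id=8 -> n15 (id 8, parent=2, lev 1).
Iteration 2: join on id=2 -> n35 (id 2, parent=1, lev 2).
Iteration 3: join on id=1 -> n14 (id 1, parent=NULL, lev 3).
Iteration 4: parent is NULL; no match; recursion stops.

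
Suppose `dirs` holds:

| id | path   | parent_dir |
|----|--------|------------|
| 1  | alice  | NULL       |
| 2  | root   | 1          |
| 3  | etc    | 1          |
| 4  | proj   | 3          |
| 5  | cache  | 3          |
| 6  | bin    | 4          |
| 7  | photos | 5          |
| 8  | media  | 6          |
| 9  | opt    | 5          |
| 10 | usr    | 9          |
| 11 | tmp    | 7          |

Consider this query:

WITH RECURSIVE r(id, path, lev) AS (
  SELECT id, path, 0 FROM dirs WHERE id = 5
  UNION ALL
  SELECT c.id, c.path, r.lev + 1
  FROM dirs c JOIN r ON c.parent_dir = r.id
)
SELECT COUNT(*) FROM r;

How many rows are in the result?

5

Base: id=5 (cache) at lev 0.
Iteration 1: rows with parent_dir in {5} -> photos (id 7, lev 1), opt (id 9, lev 1).
Iteration 2: rows with parent_dir in {7,9} -> usr (id 10, lev 2), tmp (id 11, lev 2).
Iteration 3: no rows with parent_dir in {10,11}; recursion stops.
Total rows emitted: 5.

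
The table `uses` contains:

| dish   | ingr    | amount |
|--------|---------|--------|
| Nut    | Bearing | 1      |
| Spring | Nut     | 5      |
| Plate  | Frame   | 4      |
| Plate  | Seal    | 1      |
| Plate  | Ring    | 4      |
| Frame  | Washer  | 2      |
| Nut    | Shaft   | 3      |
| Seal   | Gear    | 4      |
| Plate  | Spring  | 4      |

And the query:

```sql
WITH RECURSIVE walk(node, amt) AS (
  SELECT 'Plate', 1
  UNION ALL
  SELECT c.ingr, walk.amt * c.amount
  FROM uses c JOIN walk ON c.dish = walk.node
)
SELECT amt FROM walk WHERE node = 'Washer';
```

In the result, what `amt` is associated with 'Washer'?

Base: (Plate, amt=1).
Iteration 1: components of {Plate} -> Frame = 1*4 = 4, Ring = 1*4 = 4, Seal = 1*1 = 1, Spring = 1*4 = 4.
Iteration 2: components of {Frame,Ring,Seal,Spring} -> Gear = 1*4 = 4, Nut = 4*5 = 20, Washer = 4*2 = 8.
Iteration 3: components of {Gear,Nut,Washer} -> Bearing = 20*1 = 20, Shaft = 20*3 = 60.
Iteration 4: no further components; recursion stops.

8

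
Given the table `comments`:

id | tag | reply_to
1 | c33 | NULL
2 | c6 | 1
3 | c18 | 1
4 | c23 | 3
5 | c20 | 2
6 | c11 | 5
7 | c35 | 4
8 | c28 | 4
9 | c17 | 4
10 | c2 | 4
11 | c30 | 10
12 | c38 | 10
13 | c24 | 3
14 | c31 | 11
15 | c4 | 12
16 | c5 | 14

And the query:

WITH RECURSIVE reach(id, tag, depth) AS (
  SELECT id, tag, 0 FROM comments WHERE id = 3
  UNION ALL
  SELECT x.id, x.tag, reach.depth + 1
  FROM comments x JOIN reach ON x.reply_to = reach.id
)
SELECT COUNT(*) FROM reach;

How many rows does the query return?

Base: id=3 (c18) at depth 0.
Iteration 1: rows with reply_to in {3} -> c23 (id 4, depth 1), c24 (id 13, depth 1).
Iteration 2: rows with reply_to in {4,13} -> c35 (id 7, depth 2), c28 (id 8, depth 2), c17 (id 9, depth 2), c2 (id 10, depth 2).
Iteration 3: rows with reply_to in {7,8,9,10} -> c30 (id 11, depth 3), c38 (id 12, depth 3).
Iteration 4: rows with reply_to in {11,12} -> c31 (id 14, depth 4), c4 (id 15, depth 4).
Iteration 5: rows with reply_to in {14,15} -> c5 (id 16, depth 5).
Iteration 6: no rows with reply_to in {16}; recursion stops.
Total rows emitted: 12.

12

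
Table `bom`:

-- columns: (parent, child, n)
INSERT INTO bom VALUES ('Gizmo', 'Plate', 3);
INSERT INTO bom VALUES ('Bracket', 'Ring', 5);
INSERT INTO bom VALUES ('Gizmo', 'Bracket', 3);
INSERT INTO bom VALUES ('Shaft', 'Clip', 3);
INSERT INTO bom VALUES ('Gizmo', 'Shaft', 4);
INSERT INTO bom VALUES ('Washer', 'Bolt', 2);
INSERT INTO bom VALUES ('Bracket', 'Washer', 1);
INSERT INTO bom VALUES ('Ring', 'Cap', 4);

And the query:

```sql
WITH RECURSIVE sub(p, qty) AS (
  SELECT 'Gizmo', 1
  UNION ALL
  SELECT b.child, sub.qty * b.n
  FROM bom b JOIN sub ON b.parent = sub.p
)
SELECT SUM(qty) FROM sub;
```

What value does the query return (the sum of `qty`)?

107

Base: (Gizmo, qty=1).
Iteration 1: components of {Gizmo} -> Bracket = 1*3 = 3, Plate = 1*3 = 3, Shaft = 1*4 = 4.
Iteration 2: components of {Bracket,Plate,Shaft} -> Clip = 4*3 = 12, Ring = 3*5 = 15, Washer = 3*1 = 3.
Iteration 3: components of {Clip,Ring,Washer} -> Bolt = 3*2 = 6, Cap = 15*4 = 60.
Iteration 4: no further components; recursion stops.
SUM(qty) = 1 + 4 + 3 + 3 + 12 + 3 + 15 + 6 + 60 = 107.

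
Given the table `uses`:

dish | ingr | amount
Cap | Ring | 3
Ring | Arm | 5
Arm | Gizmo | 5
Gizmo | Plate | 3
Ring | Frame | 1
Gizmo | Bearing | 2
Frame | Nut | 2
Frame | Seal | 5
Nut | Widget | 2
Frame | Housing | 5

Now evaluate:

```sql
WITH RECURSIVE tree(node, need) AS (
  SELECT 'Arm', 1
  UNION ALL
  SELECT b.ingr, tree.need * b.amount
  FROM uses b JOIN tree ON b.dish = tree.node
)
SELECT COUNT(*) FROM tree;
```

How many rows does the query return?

Base: (Arm, need=1).
Iteration 1: components of {Arm} -> Gizmo = 1*5 = 5.
Iteration 2: components of {Gizmo} -> Bearing = 5*2 = 10, Plate = 5*3 = 15.
Iteration 3: no further components; recursion stops.
Total rows emitted: 4.

4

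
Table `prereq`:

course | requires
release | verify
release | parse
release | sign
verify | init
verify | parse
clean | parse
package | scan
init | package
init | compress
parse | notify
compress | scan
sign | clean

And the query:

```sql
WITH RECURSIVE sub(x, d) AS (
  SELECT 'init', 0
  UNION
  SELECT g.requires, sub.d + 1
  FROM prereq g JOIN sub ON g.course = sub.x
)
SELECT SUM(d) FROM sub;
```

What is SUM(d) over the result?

4

Base: (init, d=0).
Iteration 1: edges from {init} -> (compress, d=1), (package, d=1).
Iteration 2: edges from {compress,package} -> (scan, d=2). [UNION drops 1 duplicate row(s)]
Iteration 3: no outgoing edges from {scan}; recursion stops.
SUM(d) = 0 + 1 + 1 + 2 = 4.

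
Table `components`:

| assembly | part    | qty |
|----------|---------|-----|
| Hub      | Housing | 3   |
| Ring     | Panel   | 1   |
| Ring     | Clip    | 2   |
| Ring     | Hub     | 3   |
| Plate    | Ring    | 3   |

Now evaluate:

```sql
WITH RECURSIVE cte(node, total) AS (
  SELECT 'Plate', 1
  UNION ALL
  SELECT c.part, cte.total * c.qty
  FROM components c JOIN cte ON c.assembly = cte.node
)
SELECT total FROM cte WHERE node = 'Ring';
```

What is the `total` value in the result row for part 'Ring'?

3

Base: (Plate, total=1).
Iteration 1: components of {Plate} -> Ring = 1*3 = 3.
Iteration 2: components of {Ring} -> Clip = 3*2 = 6, Hub = 3*3 = 9, Panel = 3*1 = 3.
Iteration 3: components of {Clip,Hub,Panel} -> Housing = 9*3 = 27.
Iteration 4: no further components; recursion stops.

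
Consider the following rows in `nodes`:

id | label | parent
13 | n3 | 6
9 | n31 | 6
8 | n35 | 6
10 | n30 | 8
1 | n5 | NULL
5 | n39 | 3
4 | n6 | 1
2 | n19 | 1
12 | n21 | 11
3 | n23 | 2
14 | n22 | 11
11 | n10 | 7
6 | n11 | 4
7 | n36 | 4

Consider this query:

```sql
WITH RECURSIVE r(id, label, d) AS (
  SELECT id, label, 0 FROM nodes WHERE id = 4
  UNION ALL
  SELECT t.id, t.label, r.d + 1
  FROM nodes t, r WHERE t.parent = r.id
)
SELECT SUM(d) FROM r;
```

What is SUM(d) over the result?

Base: id=4 (n6) at d 0.
Iteration 1: rows with parent in {4} -> n11 (id 6, d 1), n36 (id 7, d 1).
Iteration 2: rows with parent in {6,7} -> n35 (id 8, d 2), n31 (id 9, d 2), n10 (id 11, d 2), n3 (id 13, d 2).
Iteration 3: rows with parent in {8,9,11,13} -> n30 (id 10, d 3), n21 (id 12, d 3), n22 (id 14, d 3).
Iteration 4: no rows with parent in {10,12,14}; recursion stops.
SUM(d) = 0 + 1 + 1 + 2 + 2 + 2 + 2 + 3 + 3 + 3 = 19.

19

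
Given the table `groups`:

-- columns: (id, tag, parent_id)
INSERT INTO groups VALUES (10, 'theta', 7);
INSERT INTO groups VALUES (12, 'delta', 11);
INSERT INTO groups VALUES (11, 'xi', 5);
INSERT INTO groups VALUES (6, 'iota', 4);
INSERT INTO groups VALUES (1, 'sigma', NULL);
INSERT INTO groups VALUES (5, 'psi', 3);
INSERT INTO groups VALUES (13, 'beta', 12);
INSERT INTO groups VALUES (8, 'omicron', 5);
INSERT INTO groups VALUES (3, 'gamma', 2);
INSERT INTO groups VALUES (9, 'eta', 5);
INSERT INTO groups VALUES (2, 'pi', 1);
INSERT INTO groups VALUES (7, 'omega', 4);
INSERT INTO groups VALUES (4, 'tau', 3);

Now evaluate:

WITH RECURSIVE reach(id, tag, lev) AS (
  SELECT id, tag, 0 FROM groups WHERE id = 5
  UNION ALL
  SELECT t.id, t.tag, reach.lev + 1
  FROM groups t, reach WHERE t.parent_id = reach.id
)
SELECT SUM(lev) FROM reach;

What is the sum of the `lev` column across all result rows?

8

Base: id=5 (psi) at lev 0.
Iteration 1: rows with parent_id in {5} -> omicron (id 8, lev 1), eta (id 9, lev 1), xi (id 11, lev 1).
Iteration 2: rows with parent_id in {8,9,11} -> delta (id 12, lev 2).
Iteration 3: rows with parent_id in {12} -> beta (id 13, lev 3).
Iteration 4: no rows with parent_id in {13}; recursion stops.
SUM(lev) = 0 + 1 + 1 + 1 + 2 + 3 = 8.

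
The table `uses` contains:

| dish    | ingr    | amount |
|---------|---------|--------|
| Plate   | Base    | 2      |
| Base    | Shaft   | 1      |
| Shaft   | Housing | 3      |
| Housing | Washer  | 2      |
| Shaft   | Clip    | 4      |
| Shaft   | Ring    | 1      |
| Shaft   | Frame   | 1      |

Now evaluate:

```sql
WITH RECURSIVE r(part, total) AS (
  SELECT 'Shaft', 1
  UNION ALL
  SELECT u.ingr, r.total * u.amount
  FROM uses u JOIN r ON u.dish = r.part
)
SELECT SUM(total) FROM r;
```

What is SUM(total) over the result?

Base: (Shaft, total=1).
Iteration 1: components of {Shaft} -> Clip = 1*4 = 4, Frame = 1*1 = 1, Housing = 1*3 = 3, Ring = 1*1 = 1.
Iteration 2: components of {Clip,Frame,Housing,Ring} -> Washer = 3*2 = 6.
Iteration 3: no further components; recursion stops.
SUM(total) = 1 + 3 + 4 + 1 + 1 + 6 = 16.

16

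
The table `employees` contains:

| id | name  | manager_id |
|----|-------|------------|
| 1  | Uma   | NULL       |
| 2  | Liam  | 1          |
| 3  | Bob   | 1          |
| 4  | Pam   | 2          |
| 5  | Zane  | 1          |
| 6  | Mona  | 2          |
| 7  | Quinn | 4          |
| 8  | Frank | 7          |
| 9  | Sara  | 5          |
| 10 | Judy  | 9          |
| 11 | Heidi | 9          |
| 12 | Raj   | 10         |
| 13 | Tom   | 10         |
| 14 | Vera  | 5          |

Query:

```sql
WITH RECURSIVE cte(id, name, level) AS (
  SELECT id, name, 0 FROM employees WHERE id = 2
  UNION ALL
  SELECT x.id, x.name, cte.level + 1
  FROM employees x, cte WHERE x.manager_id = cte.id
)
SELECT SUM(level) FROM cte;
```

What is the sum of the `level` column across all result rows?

Base: id=2 (Liam) at level 0.
Iteration 1: rows with manager_id in {2} -> Pam (id 4, level 1), Mona (id 6, level 1).
Iteration 2: rows with manager_id in {4,6} -> Quinn (id 7, level 2).
Iteration 3: rows with manager_id in {7} -> Frank (id 8, level 3).
Iteration 4: no rows with manager_id in {8}; recursion stops.
SUM(level) = 0 + 1 + 1 + 2 + 3 = 7.

7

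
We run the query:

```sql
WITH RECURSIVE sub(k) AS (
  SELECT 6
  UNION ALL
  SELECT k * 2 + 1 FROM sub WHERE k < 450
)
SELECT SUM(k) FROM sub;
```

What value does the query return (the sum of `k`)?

1777

Base: k=6.
Iteration 1: 6 < 450 holds -> k = 6 * 2 + 1 = 13.
Iteration 2: 13 < 450 holds -> k = 13 * 2 + 1 = 27.
Iteration 3: 27 < 450 holds -> k = 27 * 2 + 1 = 55.
Iteration 4: 55 < 450 holds -> k = 55 * 2 + 1 = 111.
Iteration 5: 111 < 450 holds -> k = 111 * 2 + 1 = 223.
Iteration 6: 223 < 450 holds -> k = 223 * 2 + 1 = 447.
Iteration 7: 447 < 450 holds -> k = 447 * 2 + 1 = 895.
Iteration 8: 895 < 450 fails; recursion stops.
SUM(k) = 6 + 13 + 27 + 55 + 111 + 223 + 447 + 895 = 1777.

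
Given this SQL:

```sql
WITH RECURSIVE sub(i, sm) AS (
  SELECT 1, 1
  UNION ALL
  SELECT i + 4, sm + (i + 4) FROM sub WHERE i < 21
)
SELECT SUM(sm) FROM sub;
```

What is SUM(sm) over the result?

161

Base: i=1, sm=1.
Iteration 1: 1 < 21 holds -> i = 1 + 4 = 5, sm = 1 + 5 = 6.
Iteration 2: 5 < 21 holds -> i = 5 + 4 = 9, sm = 6 + 9 = 15.
Iteration 3: 9 < 21 holds -> i = 9 + 4 = 13, sm = 15 + 13 = 28.
Iteration 4: 13 < 21 holds -> i = 13 + 4 = 17, sm = 28 + 17 = 45.
Iteration 5: 17 < 21 holds -> i = 17 + 4 = 21, sm = 45 + 21 = 66.
Iteration 6: 21 < 21 fails; recursion stops.
SUM(sm) = 1 + 6 + 15 + 28 + 45 + 66 = 161.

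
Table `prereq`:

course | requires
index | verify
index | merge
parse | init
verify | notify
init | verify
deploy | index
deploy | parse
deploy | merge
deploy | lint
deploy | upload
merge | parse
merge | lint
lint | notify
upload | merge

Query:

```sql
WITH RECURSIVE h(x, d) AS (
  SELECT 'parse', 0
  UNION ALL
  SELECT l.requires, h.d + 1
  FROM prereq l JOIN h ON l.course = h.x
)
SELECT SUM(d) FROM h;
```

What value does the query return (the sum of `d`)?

6

Base: (parse, d=0).
Iteration 1: edges from {parse} -> (init, d=1).
Iteration 2: edges from {init} -> (verify, d=2).
Iteration 3: edges from {verify} -> (notify, d=3).
Iteration 4: no outgoing edges from {notify}; recursion stops.
SUM(d) = 0 + 1 + 2 + 3 = 6.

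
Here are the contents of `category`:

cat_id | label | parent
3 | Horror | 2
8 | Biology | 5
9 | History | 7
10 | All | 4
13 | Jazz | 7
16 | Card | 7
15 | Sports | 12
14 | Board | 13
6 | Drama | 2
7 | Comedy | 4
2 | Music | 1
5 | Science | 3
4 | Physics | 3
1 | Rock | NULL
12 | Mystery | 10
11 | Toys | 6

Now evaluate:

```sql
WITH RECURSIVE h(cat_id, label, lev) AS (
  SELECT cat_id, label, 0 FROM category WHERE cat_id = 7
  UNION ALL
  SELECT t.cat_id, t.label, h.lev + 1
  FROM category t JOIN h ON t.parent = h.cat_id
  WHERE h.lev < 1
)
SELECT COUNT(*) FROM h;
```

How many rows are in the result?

Base: cat_id=7 (Comedy) at lev 0.
Iteration 1: rows with parent in {7} -> History (id 9, lev 1), Jazz (id 13, lev 1), Card (id 16, lev 1).
Iteration 2: lev < 1 fails for all current rows; recursion stops.
Total rows emitted: 4.

4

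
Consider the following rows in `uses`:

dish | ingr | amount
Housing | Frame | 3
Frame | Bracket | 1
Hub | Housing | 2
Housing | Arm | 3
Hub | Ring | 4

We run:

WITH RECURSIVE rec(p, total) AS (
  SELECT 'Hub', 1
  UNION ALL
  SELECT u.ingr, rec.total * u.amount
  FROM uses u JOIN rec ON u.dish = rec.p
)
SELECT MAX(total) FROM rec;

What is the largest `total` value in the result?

6

Base: (Hub, total=1).
Iteration 1: components of {Hub} -> Housing = 1*2 = 2, Ring = 1*4 = 4.
Iteration 2: components of {Housing,Ring} -> Arm = 2*3 = 6, Frame = 2*3 = 6.
Iteration 3: components of {Arm,Frame} -> Bracket = 6*1 = 6.
Iteration 4: no further components; recursion stops.
total values: 1, 2, 4, 6, 6, 6; the maximum is 6.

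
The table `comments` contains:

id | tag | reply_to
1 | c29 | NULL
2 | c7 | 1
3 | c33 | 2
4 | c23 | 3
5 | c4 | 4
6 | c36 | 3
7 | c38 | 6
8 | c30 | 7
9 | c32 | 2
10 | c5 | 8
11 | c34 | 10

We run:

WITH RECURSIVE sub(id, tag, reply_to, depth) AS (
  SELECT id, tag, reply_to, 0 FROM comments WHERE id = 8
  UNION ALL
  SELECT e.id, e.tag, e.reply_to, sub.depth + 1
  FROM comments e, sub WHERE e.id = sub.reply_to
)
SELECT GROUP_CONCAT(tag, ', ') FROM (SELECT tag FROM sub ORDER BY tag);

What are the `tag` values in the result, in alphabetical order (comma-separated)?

c29, c30, c33, c36, c38, c7

Base: id=8 (c30), reply_to=7, depth 0.
Iteration 1: join on id=7 -> c38 (id 7, reply_to=6, depth 1).
Iteration 2: join on id=6 -> c36 (id 6, reply_to=3, depth 2).
Iteration 3: join on id=3 -> c33 (id 3, reply_to=2, depth 3).
Iteration 4: join on id=2 -> c7 (id 2, reply_to=1, depth 4).
Iteration 5: join on id=1 -> c29 (id 1, reply_to=NULL, depth 5).
Iteration 6: reply_to is NULL; no match; recursion stops.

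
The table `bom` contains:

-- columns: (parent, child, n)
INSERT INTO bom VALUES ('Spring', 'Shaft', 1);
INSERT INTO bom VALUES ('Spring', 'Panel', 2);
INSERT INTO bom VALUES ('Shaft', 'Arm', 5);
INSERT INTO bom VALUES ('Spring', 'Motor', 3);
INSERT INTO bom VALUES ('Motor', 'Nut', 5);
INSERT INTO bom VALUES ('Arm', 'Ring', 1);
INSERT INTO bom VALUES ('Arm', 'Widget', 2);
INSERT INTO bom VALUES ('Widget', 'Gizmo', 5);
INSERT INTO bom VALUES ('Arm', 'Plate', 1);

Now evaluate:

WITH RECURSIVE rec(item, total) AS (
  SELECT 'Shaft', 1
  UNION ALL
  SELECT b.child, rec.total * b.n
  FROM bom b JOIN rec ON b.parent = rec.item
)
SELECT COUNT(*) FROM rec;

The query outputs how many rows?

6

Base: (Shaft, total=1).
Iteration 1: components of {Shaft} -> Arm = 1*5 = 5.
Iteration 2: components of {Arm} -> Plate = 5*1 = 5, Ring = 5*1 = 5, Widget = 5*2 = 10.
Iteration 3: components of {Plate,Ring,Widget} -> Gizmo = 10*5 = 50.
Iteration 4: no further components; recursion stops.
Total rows emitted: 6.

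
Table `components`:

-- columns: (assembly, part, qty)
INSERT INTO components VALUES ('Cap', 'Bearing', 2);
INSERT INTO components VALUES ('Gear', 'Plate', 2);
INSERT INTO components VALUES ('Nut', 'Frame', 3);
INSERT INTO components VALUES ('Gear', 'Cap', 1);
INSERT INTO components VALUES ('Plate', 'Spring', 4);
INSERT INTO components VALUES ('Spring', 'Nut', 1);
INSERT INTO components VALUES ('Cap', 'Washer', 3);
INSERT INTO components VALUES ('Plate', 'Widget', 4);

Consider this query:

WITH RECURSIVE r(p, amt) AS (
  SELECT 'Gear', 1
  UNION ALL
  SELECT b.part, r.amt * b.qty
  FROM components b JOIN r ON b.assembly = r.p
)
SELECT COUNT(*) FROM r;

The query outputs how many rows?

Base: (Gear, amt=1).
Iteration 1: components of {Gear} -> Cap = 1*1 = 1, Plate = 1*2 = 2.
Iteration 2: components of {Cap,Plate} -> Bearing = 1*2 = 2, Spring = 2*4 = 8, Washer = 1*3 = 3, Widget = 2*4 = 8.
Iteration 3: components of {Bearing,Spring,Washer,Widget} -> Nut = 8*1 = 8.
Iteration 4: components of {Nut} -> Frame = 8*3 = 24.
Iteration 5: no further components; recursion stops.
Total rows emitted: 9.

9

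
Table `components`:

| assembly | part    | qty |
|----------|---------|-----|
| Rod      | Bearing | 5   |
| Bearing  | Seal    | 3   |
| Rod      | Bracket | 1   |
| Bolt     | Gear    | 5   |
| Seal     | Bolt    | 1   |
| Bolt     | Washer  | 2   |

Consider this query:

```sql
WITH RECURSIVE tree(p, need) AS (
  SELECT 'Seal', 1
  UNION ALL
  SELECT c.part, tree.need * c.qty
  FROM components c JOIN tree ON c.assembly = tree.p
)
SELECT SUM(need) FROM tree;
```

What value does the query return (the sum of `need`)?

9

Base: (Seal, need=1).
Iteration 1: components of {Seal} -> Bolt = 1*1 = 1.
Iteration 2: components of {Bolt} -> Gear = 1*5 = 5, Washer = 1*2 = 2.
Iteration 3: no further components; recursion stops.
SUM(need) = 1 + 1 + 2 + 5 = 9.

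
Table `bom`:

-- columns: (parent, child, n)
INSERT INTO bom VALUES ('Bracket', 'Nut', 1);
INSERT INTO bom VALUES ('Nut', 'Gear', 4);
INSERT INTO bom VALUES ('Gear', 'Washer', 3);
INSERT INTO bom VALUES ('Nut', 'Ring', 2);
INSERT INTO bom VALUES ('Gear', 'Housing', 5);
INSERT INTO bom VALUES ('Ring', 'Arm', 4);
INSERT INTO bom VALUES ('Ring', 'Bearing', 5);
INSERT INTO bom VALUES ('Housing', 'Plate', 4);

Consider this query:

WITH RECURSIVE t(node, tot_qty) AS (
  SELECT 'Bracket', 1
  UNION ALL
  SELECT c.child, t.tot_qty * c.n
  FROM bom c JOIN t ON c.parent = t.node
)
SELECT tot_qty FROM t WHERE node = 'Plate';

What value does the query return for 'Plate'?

Base: (Bracket, tot_qty=1).
Iteration 1: components of {Bracket} -> Nut = 1*1 = 1.
Iteration 2: components of {Nut} -> Gear = 1*4 = 4, Ring = 1*2 = 2.
Iteration 3: components of {Gear,Ring} -> Arm = 2*4 = 8, Bearing = 2*5 = 10, Housing = 4*5 = 20, Washer = 4*3 = 12.
Iteration 4: components of {Arm,Bearing,Housing,Washer} -> Plate = 20*4 = 80.
Iteration 5: no further components; recursion stops.

80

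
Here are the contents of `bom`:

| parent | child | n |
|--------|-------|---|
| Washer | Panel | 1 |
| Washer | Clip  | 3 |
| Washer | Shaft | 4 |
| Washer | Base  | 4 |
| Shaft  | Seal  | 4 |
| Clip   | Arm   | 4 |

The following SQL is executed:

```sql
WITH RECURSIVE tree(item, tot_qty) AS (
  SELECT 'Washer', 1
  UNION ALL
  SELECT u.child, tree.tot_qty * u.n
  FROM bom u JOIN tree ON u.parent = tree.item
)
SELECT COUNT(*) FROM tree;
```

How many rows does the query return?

Base: (Washer, tot_qty=1).
Iteration 1: components of {Washer} -> Base = 1*4 = 4, Clip = 1*3 = 3, Panel = 1*1 = 1, Shaft = 1*4 = 4.
Iteration 2: components of {Base,Clip,Panel,Shaft} -> Arm = 3*4 = 12, Seal = 4*4 = 16.
Iteration 3: no further components; recursion stops.
Total rows emitted: 7.

7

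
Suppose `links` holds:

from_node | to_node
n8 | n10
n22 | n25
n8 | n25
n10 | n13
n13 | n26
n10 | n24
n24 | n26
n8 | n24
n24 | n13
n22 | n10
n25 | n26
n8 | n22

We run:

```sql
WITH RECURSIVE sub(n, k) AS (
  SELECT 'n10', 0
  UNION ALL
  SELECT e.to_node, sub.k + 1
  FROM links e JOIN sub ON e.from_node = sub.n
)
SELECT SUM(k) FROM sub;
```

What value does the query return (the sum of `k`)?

Base: (n10, k=0).
Iteration 1: edges from {n10} -> (n13, k=1), (n24, k=1).
Iteration 2: edges from {n13,n24} -> (n13, k=2), (n26, k=2) x2. [UNION ALL keeps all 3 new rows, including repeats]
Iteration 3: edges from {n13,n26} -> (n26, k=3).
Iteration 4: no outgoing edges from {n26}; recursion stops.
SUM(k) = 0 + 1 + 1 + 2 + 2 + 2 + 3 = 11.

11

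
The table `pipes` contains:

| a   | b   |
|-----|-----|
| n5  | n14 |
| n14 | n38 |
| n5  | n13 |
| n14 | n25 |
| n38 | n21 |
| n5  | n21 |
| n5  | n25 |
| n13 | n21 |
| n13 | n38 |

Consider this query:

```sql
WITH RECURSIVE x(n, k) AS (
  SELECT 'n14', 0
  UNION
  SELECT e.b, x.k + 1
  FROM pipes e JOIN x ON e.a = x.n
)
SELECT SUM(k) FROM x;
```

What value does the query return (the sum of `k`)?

Base: (n14, k=0).
Iteration 1: edges from {n14} -> (n25, k=1), (n38, k=1).
Iteration 2: edges from {n25,n38} -> (n21, k=2).
Iteration 3: no outgoing edges from {n21}; recursion stops.
SUM(k) = 0 + 1 + 1 + 2 = 4.

4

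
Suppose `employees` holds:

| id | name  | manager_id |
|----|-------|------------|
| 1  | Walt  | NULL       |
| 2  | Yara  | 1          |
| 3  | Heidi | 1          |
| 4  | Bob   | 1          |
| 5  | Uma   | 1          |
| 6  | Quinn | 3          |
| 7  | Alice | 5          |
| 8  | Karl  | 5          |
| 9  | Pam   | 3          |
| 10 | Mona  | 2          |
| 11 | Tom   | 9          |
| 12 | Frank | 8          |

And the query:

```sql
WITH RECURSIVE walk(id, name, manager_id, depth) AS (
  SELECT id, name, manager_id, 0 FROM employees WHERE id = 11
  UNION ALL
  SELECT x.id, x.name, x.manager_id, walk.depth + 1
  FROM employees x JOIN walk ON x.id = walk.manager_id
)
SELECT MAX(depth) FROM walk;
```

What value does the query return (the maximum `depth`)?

Base: id=11 (Tom), manager_id=9, depth 0.
Iteration 1: join on id=9 -> Pam (id 9, manager_id=3, depth 1).
Iteration 2: join on id=3 -> Heidi (id 3, manager_id=1, depth 2).
Iteration 3: join on id=1 -> Walt (id 1, manager_id=NULL, depth 3).
Iteration 4: manager_id is NULL; no match; recursion stops.
depth values: 0, 1, 2, 3; the maximum is 3.

3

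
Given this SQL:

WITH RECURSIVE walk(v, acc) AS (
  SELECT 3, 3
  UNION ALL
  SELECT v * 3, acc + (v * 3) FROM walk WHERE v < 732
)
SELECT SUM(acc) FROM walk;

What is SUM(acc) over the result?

4908

Base: v=3, acc=3.
Iteration 1: 3 < 732 holds -> v = 3 * 3 = 9, acc = 3 + 9 = 12.
Iteration 2: 9 < 732 holds -> v = 9 * 3 = 27, acc = 12 + 27 = 39.
Iteration 3: 27 < 732 holds -> v = 27 * 3 = 81, acc = 39 + 81 = 120.
Iteration 4: 81 < 732 holds -> v = 81 * 3 = 243, acc = 120 + 243 = 363.
Iteration 5: 243 < 732 holds -> v = 243 * 3 = 729, acc = 363 + 729 = 1092.
Iteration 6: 729 < 732 holds -> v = 729 * 3 = 2187, acc = 1092 + 2187 = 3279.
Iteration 7: 2187 < 732 fails; recursion stops.
SUM(acc) = 3 + 12 + 39 + 120 + 363 + 1092 + 3279 = 4908.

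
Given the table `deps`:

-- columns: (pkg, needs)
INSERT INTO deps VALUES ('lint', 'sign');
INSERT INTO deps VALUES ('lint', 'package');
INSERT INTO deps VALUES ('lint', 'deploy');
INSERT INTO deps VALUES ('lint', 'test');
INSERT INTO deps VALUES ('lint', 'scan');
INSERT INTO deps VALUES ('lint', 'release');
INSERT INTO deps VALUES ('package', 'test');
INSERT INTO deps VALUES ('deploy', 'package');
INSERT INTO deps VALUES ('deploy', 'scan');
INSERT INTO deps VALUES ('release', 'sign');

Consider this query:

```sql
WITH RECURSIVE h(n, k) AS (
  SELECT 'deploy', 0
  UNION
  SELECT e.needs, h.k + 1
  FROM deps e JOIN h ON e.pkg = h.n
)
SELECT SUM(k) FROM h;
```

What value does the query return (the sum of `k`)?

Base: (deploy, k=0).
Iteration 1: edges from {deploy} -> (package, k=1), (scan, k=1).
Iteration 2: edges from {package,scan} -> (test, k=2).
Iteration 3: no outgoing edges from {test}; recursion stops.
SUM(k) = 0 + 1 + 1 + 2 = 4.

4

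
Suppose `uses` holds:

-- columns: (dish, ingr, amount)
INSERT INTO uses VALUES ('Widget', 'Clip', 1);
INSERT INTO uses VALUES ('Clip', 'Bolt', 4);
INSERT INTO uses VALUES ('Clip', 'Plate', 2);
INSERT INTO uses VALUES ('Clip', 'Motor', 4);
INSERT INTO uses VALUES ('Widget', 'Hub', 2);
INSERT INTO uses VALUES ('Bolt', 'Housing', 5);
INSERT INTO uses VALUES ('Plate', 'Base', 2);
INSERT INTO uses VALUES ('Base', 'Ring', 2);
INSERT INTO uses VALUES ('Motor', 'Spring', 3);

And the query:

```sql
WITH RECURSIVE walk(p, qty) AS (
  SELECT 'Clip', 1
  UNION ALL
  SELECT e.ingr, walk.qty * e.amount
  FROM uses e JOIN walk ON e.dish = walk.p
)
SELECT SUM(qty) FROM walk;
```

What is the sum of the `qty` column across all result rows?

55

Base: (Clip, qty=1).
Iteration 1: components of {Clip} -> Bolt = 1*4 = 4, Motor = 1*4 = 4, Plate = 1*2 = 2.
Iteration 2: components of {Bolt,Motor,Plate} -> Base = 2*2 = 4, Housing = 4*5 = 20, Spring = 4*3 = 12.
Iteration 3: components of {Base,Housing,Spring} -> Ring = 4*2 = 8.
Iteration 4: no further components; recursion stops.
SUM(qty) = 1 + 4 + 2 + 4 + 20 + 4 + 12 + 8 = 55.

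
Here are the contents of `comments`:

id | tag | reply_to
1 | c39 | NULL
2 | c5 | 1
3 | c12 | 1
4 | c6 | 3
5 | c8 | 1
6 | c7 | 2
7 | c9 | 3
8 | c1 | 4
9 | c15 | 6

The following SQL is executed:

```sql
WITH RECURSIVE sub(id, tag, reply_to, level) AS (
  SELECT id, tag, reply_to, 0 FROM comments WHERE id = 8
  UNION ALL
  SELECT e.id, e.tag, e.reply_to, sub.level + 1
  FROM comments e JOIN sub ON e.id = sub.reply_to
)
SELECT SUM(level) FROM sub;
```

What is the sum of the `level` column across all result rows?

6

Base: id=8 (c1), reply_to=4, level 0.
Iteration 1: join on id=4 -> c6 (id 4, reply_to=3, level 1).
Iteration 2: join on id=3 -> c12 (id 3, reply_to=1, level 2).
Iteration 3: join on id=1 -> c39 (id 1, reply_to=NULL, level 3).
Iteration 4: reply_to is NULL; no match; recursion stops.
SUM(level) = 0 + 1 + 2 + 3 = 6.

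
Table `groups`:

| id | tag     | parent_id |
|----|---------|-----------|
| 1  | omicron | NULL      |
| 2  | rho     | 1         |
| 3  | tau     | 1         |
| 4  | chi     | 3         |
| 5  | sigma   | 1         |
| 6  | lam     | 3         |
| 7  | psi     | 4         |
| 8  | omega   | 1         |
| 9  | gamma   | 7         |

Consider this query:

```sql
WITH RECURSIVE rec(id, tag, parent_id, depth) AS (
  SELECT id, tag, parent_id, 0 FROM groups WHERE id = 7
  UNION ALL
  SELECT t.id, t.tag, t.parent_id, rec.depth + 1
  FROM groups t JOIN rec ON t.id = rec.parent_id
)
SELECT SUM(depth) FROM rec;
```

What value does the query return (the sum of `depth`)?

Base: id=7 (psi), parent_id=4, depth 0.
Iteration 1: join on id=4 -> chi (id 4, parent_id=3, depth 1).
Iteration 2: join on id=3 -> tau (id 3, parent_id=1, depth 2).
Iteration 3: join on id=1 -> omicron (id 1, parent_id=NULL, depth 3).
Iteration 4: parent_id is NULL; no match; recursion stops.
SUM(depth) = 0 + 1 + 2 + 3 = 6.

6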